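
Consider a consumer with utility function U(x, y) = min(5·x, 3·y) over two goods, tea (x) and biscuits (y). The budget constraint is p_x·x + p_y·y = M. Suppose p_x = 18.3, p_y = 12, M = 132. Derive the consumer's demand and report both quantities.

x* = 3.4465, y* = 5.7441

Leontief preferences: the optimum is at the kink where x/3 = y/5, i.e. y = (5/3)·x.
Budget: p_x·x + p_y·(5/3)·x = M, so (3·p_x + 5·p_y)·x = 3·M.
Demand: x*(p_x,p_y,M) = 3·M/(3·p_x + 5·p_y), y* = 5·M/(3·p_x + 5·p_y).
Here 3·18.3 + 5·12 = 114.9, giving x* = 3.4465 and y* = 5.7441.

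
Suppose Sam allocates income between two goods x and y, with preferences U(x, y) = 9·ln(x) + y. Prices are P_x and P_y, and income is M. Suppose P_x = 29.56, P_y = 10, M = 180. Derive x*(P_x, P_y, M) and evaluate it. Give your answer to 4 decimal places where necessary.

x* = 3.0447

At the given prices: x* = 9·10/29.56 = 3.0447.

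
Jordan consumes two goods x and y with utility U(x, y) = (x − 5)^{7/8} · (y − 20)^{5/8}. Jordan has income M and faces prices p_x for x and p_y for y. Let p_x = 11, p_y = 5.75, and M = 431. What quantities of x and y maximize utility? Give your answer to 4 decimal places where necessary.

x* = 18.8409, y* = 38.913

MRS = (7/5)·(y−20)/(x−5). Tangency with p_x/p_y gives y−20 = (5/7)·(p_x/p_y)·(x−5).
Substituting into the budget: x* = 5 + 7/12·(M − 5·p_x − 20·p_y)/p_x, and y* = 20 + 5/12·(…)/p_y.
Discretionary income = 431 − 5·11 − 20·5.75 = 261; x* = 5 + 7/12·261/11 = 18.8409; y* = 20 + 5/12·261/5.75 = 38.913.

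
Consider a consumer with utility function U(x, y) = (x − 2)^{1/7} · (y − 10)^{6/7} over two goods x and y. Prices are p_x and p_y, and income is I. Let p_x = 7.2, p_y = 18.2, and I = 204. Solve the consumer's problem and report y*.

MRS = (1/6)·(y−10)/(x−2). Tangency with p_x/p_y gives y−10 = 6·(p_x/p_y)·(x−2).
Substituting into the budget: x* = 2 + 1/7·(I − 2·p_x − 10·p_y)/p_x, and y* = 10 + 6/7·(…)/p_y.
Discretionary income = 204 − 2·7.2 − 10·18.2 = 7.6; y* = 10 + 6/7·7.6/18.2 = 10.3579.

y* = 10.3579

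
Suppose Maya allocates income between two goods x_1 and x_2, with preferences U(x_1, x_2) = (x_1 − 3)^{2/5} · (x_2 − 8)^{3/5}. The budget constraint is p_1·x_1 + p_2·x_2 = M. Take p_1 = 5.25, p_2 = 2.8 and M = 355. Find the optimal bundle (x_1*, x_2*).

Let x_1' = x_1−3, x_2' = x_2−8. MRS = (2/3)·x_2'/x_1' = p_1/p_2.
Substituting into the budget: x_1* = 3 + 0.4·(M − 3·p_1 − 8·p_2)/p_1, and x_2* = 8 + 0.6·(…)/p_2.
Discretionary income = 355 − 3·5.25 − 8·2.8 = 316.85; x_1* = 3 + 0.4·316.85/5.25 = 27.141; x_2* = 8 + 0.6·316.85/2.8 = 75.8964.

x_1* = 27.141, x_2* = 75.8964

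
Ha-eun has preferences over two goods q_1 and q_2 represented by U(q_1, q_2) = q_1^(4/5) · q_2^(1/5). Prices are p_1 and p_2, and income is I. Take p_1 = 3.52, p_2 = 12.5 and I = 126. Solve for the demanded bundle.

At p_1=3.52, p_2=12.5, I=126: q_1* = 0.8·126/3.52 = 28.6364, q_2* = 2.016.

q_1* = 28.6364, q_2* = 2.016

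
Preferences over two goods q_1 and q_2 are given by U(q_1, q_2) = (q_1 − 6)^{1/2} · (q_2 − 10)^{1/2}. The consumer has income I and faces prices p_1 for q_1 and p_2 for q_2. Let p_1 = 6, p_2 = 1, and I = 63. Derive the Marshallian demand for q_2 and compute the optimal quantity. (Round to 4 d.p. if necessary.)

q_2* = 18.5

MRS = (q_2−10)/(q_1−6). Tangency with p_1/p_2 gives q_2−10 = (p_1/p_2)·(q_1−6).
After buying the subsistence bundle (6, 10), a share 0.5 of the remaining income goes to q_1: q_1* = 6 + 0.5·(I − 6p_1 − 10p_2)/p_1.
Discretionary income = 63 − 6·6 − 10·1 = 17; q_2* = 10 + 0.5·17/1 = 18.5.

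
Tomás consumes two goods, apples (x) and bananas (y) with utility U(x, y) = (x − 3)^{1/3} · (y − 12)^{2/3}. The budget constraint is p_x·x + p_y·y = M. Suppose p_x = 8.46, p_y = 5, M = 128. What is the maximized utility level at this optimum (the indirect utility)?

Let x' = x−3, y' = y−12. MRS = (1/2)·y'/x' = p_x/p_y.
After buying the subsistence bundle (3, 12), a share 1/3 of the remaining income goes to x: x* = 3 + 1/3·(M − 3p_x − 12p_y)/p_x.
Discretionary income = 128 − 3·8.46 − 12·5 = 42.62; x* = 3 + 1/3·42.62/8.46 = 4.6793; y* = 12 + 2/3·42.62/5 = 17.6827.
Utility at the optimum: U(4.6793, 17.6827) = 3.7851.

V = 3.7851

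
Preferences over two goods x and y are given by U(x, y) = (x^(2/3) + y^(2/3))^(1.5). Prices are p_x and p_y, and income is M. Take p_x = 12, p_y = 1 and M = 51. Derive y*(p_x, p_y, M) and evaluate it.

y* = 50.6483

MRS = MU_x/MU_y = (y/x)^(1/3). Set equal to p_x/p_y.
Hence y/x = (p_x/p_y)^(1/(1/3)), i.e. raised to the 3 power.
With the ratio pinned down, the budget gives x* = M/(p_x + p_y·(y/x)) and y* = (y/x)·x*.
Numerically y/x = 1728, so x* = 51/(12 + 1·1728) = 0.0293 and y* = 1728·0.0293 = 50.6483.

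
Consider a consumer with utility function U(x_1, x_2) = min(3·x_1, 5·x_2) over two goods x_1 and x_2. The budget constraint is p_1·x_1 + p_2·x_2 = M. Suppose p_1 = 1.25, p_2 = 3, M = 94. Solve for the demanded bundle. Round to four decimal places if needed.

x_1* = 30.8197, x_2* = 18.4918

With perfect complements, no substitution: consume in ratio x_1:x_2 = 5:3.
Budget: p_1·x_1 + p_2·(3/5)·x_1 = M, so (5·p_1 + 3·p_2)·x_1 = 5·M.
Demand: x_1*(p_1,p_2,M) = 5·M/(5·p_1 + 3·p_2), x_2* = 3·M/(5·p_1 + 3·p_2).
Here 5·1.25 + 3·3 = 15.25, giving x_1* = 30.8197 and x_2* = 18.4918.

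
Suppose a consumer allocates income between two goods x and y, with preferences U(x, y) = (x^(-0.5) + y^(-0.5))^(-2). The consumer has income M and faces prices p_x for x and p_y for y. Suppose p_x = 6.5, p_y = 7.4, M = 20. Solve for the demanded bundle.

MRS = MU_x/MU_y = (y/x)^(1.5). Set equal to p_x/p_y.
Hence y/x = (p_x/p_y)^(1/(1.5)), i.e. raised to the 2/3 power.
With the ratio pinned down, the budget gives x* = M/(p_x + p_y·(y/x)) and y* = (y/x)·x*.
Numerically y/x = 0.91718, so x* = 20/(6.5 + 7.4·0.91718) = 1.5052 and y* = 0.91718·1.5052 = 1.3806.

x* = 1.5052, y* = 1.3806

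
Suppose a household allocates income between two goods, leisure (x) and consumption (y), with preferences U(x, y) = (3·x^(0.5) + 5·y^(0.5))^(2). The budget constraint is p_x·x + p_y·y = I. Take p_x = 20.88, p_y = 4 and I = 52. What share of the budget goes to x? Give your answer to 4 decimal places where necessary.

share on x = 0.0645

MRS = MU_x/MU_y = (3/5)·(y/x)^(0.5). Set equal to p_x/p_y.
Hence y/x = ((5/3)·p_x/p_y)^(1/(0.5)), i.e. raised to the 2 power.
Substitute y = (y/x)·x into the budget: x* = I/(p_x + p_y·(y/x)).
Numerically y/x = 75.69, so x* = 52/(20.88 + 4·75.69) = 0.1607 and y* = 75.69·0.1607 = 12.1613.
Expenditure on x: 20.88·0.1607 = 3.3548; share = 0.0645.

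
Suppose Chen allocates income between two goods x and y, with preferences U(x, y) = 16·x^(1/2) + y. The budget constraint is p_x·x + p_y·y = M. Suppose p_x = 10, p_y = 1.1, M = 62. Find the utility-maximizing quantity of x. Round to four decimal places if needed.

x* = 0.7744

Set MRS = p_x/p_y: 8·x^(−1/2) = p_x/p_y.
Thus x* = (8·p_y/p_x)² — independent of M — with the rest of income spent on y.
Plugging in: x* = (8·1.1/10)² = 0.7744.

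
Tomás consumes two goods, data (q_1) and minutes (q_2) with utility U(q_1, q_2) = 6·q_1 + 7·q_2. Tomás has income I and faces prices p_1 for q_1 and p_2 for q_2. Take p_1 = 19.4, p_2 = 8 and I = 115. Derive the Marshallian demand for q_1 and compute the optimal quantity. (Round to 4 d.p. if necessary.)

q_1* = 0

Linear utility — the consumer picks whichever good has higher MU/price: 6/19.4 = 0.3093 vs 7/8 = 0.875.
q_2 gives more utility per dollar, so spend all income on q_2: q_2* = I/p_2, q_1* = 0.
Numerically: q_1* = 0, q_2* = 14.375.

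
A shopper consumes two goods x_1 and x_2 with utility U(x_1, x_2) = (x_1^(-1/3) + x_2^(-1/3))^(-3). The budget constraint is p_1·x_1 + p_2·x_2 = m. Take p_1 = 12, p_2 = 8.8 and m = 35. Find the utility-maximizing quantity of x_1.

x_1* = 1.5148

MRS = MU_x_1/MU_x_2 = (x_2/x_1)^(4/3). Set equal to p_1/p_2.
Solve for the ratio: x_2/x_1 = [p_1/p_2]^(0.75).
Substitute x_2 = (x_2/x_1)·x_1 into the budget: x_1* = m/(p_1 + p_2·(x_2/x_1)).
Numerically x_2/x_1 = 1.261897, so x_1* = 35/(12 + 8.8·1.261897) = 1.5148.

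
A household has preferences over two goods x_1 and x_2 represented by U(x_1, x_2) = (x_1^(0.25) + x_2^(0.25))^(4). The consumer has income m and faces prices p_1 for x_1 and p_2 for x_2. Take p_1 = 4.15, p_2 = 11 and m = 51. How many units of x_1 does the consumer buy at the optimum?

From the CES first-order condition, (x_2/x_1)^(0.75) = p_1/p_2.
Hence x_2/x_1 = (p_1/p_2)^(1/(0.75)), i.e. raised to the 4/3 power.
Substitute x_2 = (x_2/x_1)·x_1 into the budget: x_1* = m/(p_1 + p_2·(x_2/x_1)).
Numerically x_2/x_1 = 0.272609, so x_1* = 51/(4.15 + 11·0.272609) = 7.1342.

x_1* = 7.1342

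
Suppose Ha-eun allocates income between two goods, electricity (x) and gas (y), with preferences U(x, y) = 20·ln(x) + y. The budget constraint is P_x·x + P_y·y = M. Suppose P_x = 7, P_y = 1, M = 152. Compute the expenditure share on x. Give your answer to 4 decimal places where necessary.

share on x = 0.1316

Set MRS = P_x/P_y: (20/x)/1 = P_x/P_y.
So x*(P_x,P_y) = 20·P_y/P_x, independent of income; and y* = (M − 20·P_y)/P_y.
At the given prices: x* = 20·1/7 = 2.8571, and y* = 132.
Expenditure on x: 7·2.8571 = 20; share = 0.1316.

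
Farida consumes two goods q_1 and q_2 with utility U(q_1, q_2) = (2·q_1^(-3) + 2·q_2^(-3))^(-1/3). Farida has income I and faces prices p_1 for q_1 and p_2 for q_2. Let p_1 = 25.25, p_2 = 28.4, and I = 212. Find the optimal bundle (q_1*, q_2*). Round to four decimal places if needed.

MU_q_1 ∝ 2·q_1^(-4), MU_q_2 ∝ 2·q_2^(-4), so MRS = (q_2/q_1)^(4) = p_1/p_2.
Hence q_2/q_1 = (p_1/p_2)^(1/(4)), i.e. raised to the 0.25 power.
With the ratio pinned down, the budget gives q_1* = I/(p_1 + p_2·(q_2/q_1)) and q_2* = (q_2/q_1)·q_1*.
Numerically q_2/q_1 = 0.971037, so q_1* = 212/(25.25 + 28.4·0.971037) = 4.0131 and q_2* = 0.971037·4.0131 = 3.8968.

q_1* = 4.0131, q_2* = 3.8968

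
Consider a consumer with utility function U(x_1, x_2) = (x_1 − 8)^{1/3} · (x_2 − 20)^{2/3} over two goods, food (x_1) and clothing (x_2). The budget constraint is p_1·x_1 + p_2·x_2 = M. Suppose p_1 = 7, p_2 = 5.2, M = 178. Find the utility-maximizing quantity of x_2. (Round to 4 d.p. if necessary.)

Discretionary income = 178 − 8·7 − 20·5.2 = 18; x_2* = 20 + 2/3·18/5.2 = 22.3077.

x_2* = 22.3077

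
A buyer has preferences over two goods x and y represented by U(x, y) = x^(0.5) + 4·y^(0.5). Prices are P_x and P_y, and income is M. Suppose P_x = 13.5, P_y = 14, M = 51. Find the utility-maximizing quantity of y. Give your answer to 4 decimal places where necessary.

Substitute y = (y/x)·x into the budget: x* = M/(P_x + P_y·(y/x)).
Numerically y/x = 14.877551, so x* = 51/(13.5 + 14·14.877551) = 0.23 and y* = 14.877551·0.23 = 3.4211.

y* = 3.4211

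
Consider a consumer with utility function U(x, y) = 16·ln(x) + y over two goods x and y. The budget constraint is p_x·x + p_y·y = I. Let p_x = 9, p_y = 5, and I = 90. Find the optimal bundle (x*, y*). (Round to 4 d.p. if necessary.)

x* = 8.8889, y* = 2

Set MRS = p_x/p_y: (16/x)/1 = p_x/p_y.
So x*(p_x,p_y) = 16·p_y/p_x, independent of income; and y* = (I − 16·p_y)/p_y.
At the given prices: x* = 16·5/9 = 8.8889, and y* = 2.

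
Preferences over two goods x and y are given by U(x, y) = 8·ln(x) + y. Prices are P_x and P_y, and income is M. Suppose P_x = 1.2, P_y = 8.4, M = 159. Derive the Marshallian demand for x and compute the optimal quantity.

At the given prices: x* = 8·8.4/1.2 = 56.

x* = 56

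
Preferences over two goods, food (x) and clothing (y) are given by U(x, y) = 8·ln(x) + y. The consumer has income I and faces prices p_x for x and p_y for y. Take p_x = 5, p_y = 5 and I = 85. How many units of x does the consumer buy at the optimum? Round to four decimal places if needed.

x* = 8

Set MRS = p_x/p_y: (8/x)/1 = p_x/p_y.
So x*(p_x,p_y) = 8·p_y/p_x, independent of income; and y* = (I − 8·p_y)/p_y.
At the given prices: x* = 8·5/5 = 8.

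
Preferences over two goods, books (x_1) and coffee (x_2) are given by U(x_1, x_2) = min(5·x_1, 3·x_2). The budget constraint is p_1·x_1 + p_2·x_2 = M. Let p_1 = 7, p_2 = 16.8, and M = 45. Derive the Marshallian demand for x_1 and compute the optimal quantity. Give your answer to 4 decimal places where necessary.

x_1* = 1.2857

With perfect complements, no substitution: consume in ratio x_1:x_2 = 3:5.
Budget: p_1·x_1 + p_2·(5/3)·x_1 = M, so (3·p_1 + 5·p_2)·x_1 = 3·M.
Demand: x_1*(p_1,p_2,M) = 3·M/(3·p_1 + 5·p_2), x_2* = 5·M/(3·p_1 + 5·p_2).
Here 3·7 + 5·16.8 = 105, giving x_1* = 1.2857.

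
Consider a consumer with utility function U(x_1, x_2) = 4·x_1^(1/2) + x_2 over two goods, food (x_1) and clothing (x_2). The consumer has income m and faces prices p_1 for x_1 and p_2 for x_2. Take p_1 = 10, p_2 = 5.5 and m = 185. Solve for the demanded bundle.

Set MRS = p_1/p_2: 2·x_1^(−1/2) = p_1/p_2.
Solve: √x_1 = 2·p_2/p_1, so x_1*(p_1,p_2) = (2·p_2/p_1)², and x_2* = (m − p_1·x_1*)/p_2.
Plugging in: x_1* = (2·5.5/10)² = 1.21, x_2* = 31.4364.

x_1* = 1.21, x_2* = 31.4364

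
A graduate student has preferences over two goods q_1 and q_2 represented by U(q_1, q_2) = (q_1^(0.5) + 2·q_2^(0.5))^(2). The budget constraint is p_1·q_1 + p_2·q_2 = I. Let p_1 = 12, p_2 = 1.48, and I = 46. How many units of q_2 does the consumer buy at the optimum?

MRS = MU_q_1/MU_q_2 = (1/2)·(q_2/q_1)^(0.5). Set equal to p_1/p_2.
Solve for the ratio: q_2/q_1 = [2·p_1/p_2]^(2).
Substitute q_2 = (q_2/q_1)·q_1 into the budget: q_1* = I/(p_1 + p_2·(q_2/q_1)).
Numerically q_2/q_1 = 262.965668, so q_1* = 46/(12 + 1.48·262.965668) = 0.1147 and q_2* = 262.965668·0.1147 = 30.1514.

q_2* = 30.1514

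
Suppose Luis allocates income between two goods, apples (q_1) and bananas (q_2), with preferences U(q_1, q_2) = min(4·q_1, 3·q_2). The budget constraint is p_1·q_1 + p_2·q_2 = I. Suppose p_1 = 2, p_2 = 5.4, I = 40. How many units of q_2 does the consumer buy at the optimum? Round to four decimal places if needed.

q_2* = 5.7971

Leontief preferences: the optimum is at the kink where q_1/3 = q_2/4, i.e. q_2 = (4/3)·q_1.
Budget: p_1·q_1 + p_2·(4/3)·q_1 = I, so (3·p_1 + 4·p_2)·q_1 = 3·I.
Demand: q_1*(p_1,p_2,I) = 3·I/(3·p_1 + 4·p_2), q_2* = 4·I/(3·p_1 + 4·p_2).
Here 3·2 + 4·5.4 = 27.6, giving q_2* = 5.7971.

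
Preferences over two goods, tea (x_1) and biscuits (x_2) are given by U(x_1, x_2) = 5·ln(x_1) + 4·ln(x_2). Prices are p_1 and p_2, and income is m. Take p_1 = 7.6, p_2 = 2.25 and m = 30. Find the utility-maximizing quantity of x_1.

MU_x_1/MU_x_2 = (5·x_2)/(4·x_1); tangency sets this equal to p_1/p_2.
So 5·p_2·x_2 = 4·p_1·x_1; combined with the budget, a share 5/9 of income goes to x_1.
Demand: x_1*(p_1,p_2,m) = 5/9·m/p_1 and x_2* = 4/9·m/p_2.
At p_1=7.6, p_2=2.25, m=30: x_1* = 5/9·30/7.6 = 2.193.

x_1* = 2.193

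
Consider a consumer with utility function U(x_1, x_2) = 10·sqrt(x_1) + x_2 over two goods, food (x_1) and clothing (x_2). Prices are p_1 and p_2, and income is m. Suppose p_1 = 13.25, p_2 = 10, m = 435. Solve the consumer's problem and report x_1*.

x_1* = 14.2399

Solve: √x_1 = 5·p_2/p_1, so x_1*(p_1,p_2) = (5·p_2/p_1)², and x_2* = (m − p_1·x_1*)/p_2.
Plugging in: x_1* = (5·10/13.25)² = 14.2399.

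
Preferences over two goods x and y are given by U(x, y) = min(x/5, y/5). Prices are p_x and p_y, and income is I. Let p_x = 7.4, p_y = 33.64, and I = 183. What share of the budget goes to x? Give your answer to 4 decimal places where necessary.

share on x = 0.1803

Leontief preferences: the optimum is at the kink where x/5 = y/5, i.e. y = x.
Budget: p_x·x + p_y·x = I, so (5·p_x + 5·p_y)·x = 5·I.
Demand: x*(p_x,p_y,I) = 5·I/(5·p_x + 5·p_y), y* = 5·I/(5·p_x + 5·p_y).
Here 5·7.4 + 5·33.64 = 205.2, giving x* = 4.4591 and y* = 4.4591.
Expenditure on x: 7.4·4.4591 = 32.9971; share = 0.1803.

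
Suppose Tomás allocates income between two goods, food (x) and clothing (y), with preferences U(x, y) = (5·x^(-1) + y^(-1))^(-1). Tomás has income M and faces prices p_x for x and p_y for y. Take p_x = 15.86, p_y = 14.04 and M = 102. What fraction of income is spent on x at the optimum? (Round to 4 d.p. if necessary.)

From the CES first-order condition, 5·(y/x)^(2) = p_x/p_y.
Solve for the ratio: y/x = [(1/5)·p_x/p_y]^(0.5).
With the ratio pinned down, the budget gives x* = M/(p_x + p_y·(y/x)) and y* = (y/x)·x*.
Numerically y/x = 0.475317, so x* = 102/(15.86 + 14.04·0.475317) = 4.5266 and y* = 0.475317·4.5266 = 2.1516.
Expenditure on x: 15.86·4.5266 = 71.7919; share = 0.7038.

share on x = 0.7038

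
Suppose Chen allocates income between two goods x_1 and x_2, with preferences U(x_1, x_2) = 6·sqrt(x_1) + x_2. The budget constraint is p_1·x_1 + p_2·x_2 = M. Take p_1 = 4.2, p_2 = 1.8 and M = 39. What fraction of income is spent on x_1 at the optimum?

Solve: √x_1 = 3·p_2/p_1, so x_1*(p_1,p_2) = (3·p_2/p_1)², and x_2* = (M − p_1·x_1*)/p_2.
Plugging in: x_1* = (3·1.8/4.2)² = 1.6531, x_2* = 17.8095.
Expenditure on x_1: 4.2·1.6531 = 6.9429; share = 0.178.

share on x_1 = 0.178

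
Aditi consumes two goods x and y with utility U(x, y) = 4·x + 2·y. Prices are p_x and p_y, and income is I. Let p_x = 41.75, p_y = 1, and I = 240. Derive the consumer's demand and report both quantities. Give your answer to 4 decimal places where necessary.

x* = 0, y* = 240

Perfect substitutes: compare marginal utility per dollar. 4/p_x vs 2/p_y → 0.0958 vs 2.
y gives more utility per dollar, so spend all income on y: y* = I/p_y, x* = 0.
Numerically: x* = 0, y* = 240.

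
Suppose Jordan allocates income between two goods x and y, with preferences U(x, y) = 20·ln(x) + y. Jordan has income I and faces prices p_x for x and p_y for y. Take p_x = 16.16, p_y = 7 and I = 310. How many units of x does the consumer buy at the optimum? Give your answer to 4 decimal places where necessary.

x* = 8.6634

Set MRS = p_x/p_y: (20/x)/1 = p_x/p_y.
So x*(p_x,p_y) = 20·p_y/p_x, independent of income; and y* = (I − 20·p_y)/p_y.
At the given prices: x* = 20·7/16.16 = 8.6634.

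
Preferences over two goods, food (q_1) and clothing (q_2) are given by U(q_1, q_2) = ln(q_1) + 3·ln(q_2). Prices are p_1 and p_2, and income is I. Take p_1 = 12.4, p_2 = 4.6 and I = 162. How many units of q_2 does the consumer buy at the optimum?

q_2* = 26.413

MU_q_1/MU_q_2 = (q_2)/(3·q_1); tangency sets this equal to p_1/p_2.
So p_2·q_2 = 3·p_1·q_1; combined with the budget, a share 0.25 of income goes to q_1.
Demand: q_1*(p_1,p_2,I) = 0.25·I/p_1 and q_2* = 0.75·I/p_2.
At p_1=12.4, p_2=4.6, I=162: q_2* = 0.75·162/4.6 = 26.413.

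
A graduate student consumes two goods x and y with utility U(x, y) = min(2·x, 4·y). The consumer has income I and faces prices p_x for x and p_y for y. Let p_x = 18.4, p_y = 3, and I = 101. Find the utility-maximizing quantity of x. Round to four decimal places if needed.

x* = 5.0754

With perfect complements, no substitution: consume in ratio x:y = 4:2.
Budget: p_x·x + p_y·(1/2)·x = I, so (4·p_x + 2·p_y)·x = 4·I.
Demand: x*(p_x,p_y,I) = 4·I/(4·p_x + 2·p_y), y* = 2·I/(4·p_x + 2·p_y).
Here 4·18.4 + 2·3 = 79.6, giving x* = 5.0754.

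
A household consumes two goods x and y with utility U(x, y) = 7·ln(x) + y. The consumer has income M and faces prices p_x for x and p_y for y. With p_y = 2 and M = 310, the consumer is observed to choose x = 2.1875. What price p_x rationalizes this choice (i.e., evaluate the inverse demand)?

p_x = 6.4

Set MRS = p_x/p_y: (7/x)/1 = p_x/p_y.
So x*(p_x,p_y) = 7·p_y/p_x, independent of income; and y* = (M − 7·p_y)/p_y.
Set x* = 2.1875 in the demand function and solve for p_x: p_x = 6.4.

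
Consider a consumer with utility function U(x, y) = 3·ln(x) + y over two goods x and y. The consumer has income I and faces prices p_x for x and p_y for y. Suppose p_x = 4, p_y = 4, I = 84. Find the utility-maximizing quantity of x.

Set MRS = p_x/p_y: (3/x)/1 = p_x/p_y.
So x*(p_x,p_y) = 3·p_y/p_x, independent of income; and y* = (I − 3·p_y)/p_y.
At the given prices: x* = 3·4/4 = 3.

x* = 3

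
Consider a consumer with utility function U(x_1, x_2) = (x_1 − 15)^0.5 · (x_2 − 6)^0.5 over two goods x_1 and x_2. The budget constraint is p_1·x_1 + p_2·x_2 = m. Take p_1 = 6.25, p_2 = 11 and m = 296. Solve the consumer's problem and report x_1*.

Discretionary income = 296 − 15·6.25 − 6·11 = 136.25; x_1* = 15 + 0.5·136.25/6.25 = 25.9.

x_1* = 25.9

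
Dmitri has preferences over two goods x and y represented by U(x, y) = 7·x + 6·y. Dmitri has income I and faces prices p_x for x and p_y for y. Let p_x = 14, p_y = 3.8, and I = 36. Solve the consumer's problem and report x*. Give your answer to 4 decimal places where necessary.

Perfect substitutes: compare marginal utility per dollar. 7/p_x vs 6/p_y → 0.5 vs 1.5789.
y gives more utility per dollar, so spend all income on y: y* = I/p_y, x* = 0.
Numerically: x* = 0, y* = 9.4737.

x* = 0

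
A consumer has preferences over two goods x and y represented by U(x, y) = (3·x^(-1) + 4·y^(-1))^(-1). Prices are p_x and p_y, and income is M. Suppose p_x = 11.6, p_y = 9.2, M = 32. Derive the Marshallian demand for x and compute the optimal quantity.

x* = 1.36

From the CES first-order condition, (3/4)·(y/x)^(2) = p_x/p_y.
Solve for the ratio: y/x = [(4/3)·p_x/p_y]^(0.5).
With the ratio pinned down, the budget gives x* = M/(p_x + p_y·(y/x)) and y* = (y/x)·x*.
Numerically y/x = 1.296595, so x* = 32/(11.6 + 9.2·1.296595) = 1.36.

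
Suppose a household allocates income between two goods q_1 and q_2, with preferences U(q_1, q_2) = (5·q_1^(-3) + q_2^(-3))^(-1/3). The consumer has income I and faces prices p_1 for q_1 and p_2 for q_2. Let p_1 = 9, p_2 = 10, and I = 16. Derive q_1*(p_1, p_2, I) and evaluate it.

q_1* = 1.0314

MRS = MU_q_1/MU_q_2 = 5·(q_2/q_1)^(4). Set equal to p_1/p_2.
Hence q_2/q_1 = ((1/5)·p_1/p_2)^(1/(4)), i.e. raised to the 0.25 power.
With the ratio pinned down, the budget gives q_1* = I/(p_1 + p_2·(q_2/q_1)) and q_2* = (q_2/q_1)·q_1*.
Numerically q_2/q_1 = 0.651356, so q_1* = 16/(9 + 10·0.651356) = 1.0314.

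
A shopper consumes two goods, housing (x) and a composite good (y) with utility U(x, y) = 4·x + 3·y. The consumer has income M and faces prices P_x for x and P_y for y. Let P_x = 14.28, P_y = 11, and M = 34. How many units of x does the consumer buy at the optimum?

Perfect substitutes: compare marginal utility per dollar. 4/P_x vs 3/P_y → 0.2801 vs 0.2727.
x gives more utility per dollar, so spend all income on x: x* = M/P_x, y* = 0.
Numerically: x* = 2.381, y* = 0.

x* = 2.381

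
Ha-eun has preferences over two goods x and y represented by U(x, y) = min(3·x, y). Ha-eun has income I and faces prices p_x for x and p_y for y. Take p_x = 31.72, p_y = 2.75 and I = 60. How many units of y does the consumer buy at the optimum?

Leontief preferences: the optimum is at the kink where x/1 = y/3, i.e. y = 3·x.
Budget: p_x·x + p_y·3·x = I, so (p_x + 3·p_y)·x = I.
Demand: x*(p_x,p_y,I) = I/(p_x + 3·p_y), y* = 3·I/(p_x + 3·p_y).
Here 31.72 + 3·2.75 = 39.97, giving y* = 4.5034.

y* = 4.5034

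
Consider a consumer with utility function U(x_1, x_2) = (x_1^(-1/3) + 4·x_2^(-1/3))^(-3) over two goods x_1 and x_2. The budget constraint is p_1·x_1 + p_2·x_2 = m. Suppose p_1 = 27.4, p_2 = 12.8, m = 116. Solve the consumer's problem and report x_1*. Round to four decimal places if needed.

MU_x_1 ∝ x_1^(-4/3), MU_x_2 ∝ 4·x_2^(-4/3), so MRS = (1/4)·(x_2/x_1)^(4/3) = p_1/p_2.
Hence x_2/x_1 = (4·p_1/p_2)^(1/(4/3)), i.e. raised to the 0.75 power.
With the ratio pinned down, the budget gives x_1* = m/(p_1 + p_2·(x_2/x_1)) and x_2* = (x_2/x_1)·x_1*.
Numerically x_2/x_1 = 5.005534, so x_1* = 116/(27.4 + 12.8·5.005534) = 1.2682.

x_1* = 1.2682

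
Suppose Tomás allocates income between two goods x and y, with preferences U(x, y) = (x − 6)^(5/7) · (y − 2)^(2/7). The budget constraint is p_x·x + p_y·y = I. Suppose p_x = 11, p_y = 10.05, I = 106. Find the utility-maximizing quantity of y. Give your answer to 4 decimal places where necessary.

y* = 2.5657

Let x' = x−6, y' = y−2. MRS = (5/2)·y'/x' = p_x/p_y.
Substituting into the budget: x* = 6 + 5/7·(I − 6·p_x − 2·p_y)/p_x, and y* = 2 + 2/7·(…)/p_y.
Discretionary income = 106 − 6·11 − 2·10.05 = 19.9; y* = 2 + 2/7·19.9/10.05 = 2.5657.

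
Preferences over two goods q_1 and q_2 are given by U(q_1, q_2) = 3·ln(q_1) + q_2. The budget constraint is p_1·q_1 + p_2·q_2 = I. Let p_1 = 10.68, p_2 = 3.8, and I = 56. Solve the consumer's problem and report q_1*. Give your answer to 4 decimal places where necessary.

q_1* = 1.0674

Set MRS = p_1/p_2: (3/q_1)/1 = p_1/p_2.
So q_1*(p_1,p_2) = 3·p_2/p_1, independent of income; and q_2* = (I − 3·p_2)/p_2.
At the given prices: q_1* = 3·3.8/10.68 = 1.0674.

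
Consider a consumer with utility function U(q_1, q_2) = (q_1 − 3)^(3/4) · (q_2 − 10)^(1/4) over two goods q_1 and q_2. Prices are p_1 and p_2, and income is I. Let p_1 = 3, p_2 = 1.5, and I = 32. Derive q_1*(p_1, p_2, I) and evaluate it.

After buying the subsistence bundle (3, 10), a share 0.75 of the remaining income goes to q_1: q_1* = 3 + 0.75·(I − 3p_1 − 10p_2)/p_1.
Discretionary income = 32 − 3·3 − 10·1.5 = 8; q_1* = 3 + 0.75·8/3 = 5.

q_1* = 5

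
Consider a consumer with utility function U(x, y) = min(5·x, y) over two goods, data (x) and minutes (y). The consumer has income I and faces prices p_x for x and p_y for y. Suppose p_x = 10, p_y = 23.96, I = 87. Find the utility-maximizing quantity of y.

Leontief preferences: the optimum is at the kink where x/1 = y/5, i.e. y = 5·x.
Budget: p_x·x + p_y·5·x = I, so (p_x + 5·p_y)·x = I.
Demand: x*(p_x,p_y,I) = I/(p_x + 5·p_y), y* = 5·I/(p_x + 5·p_y).
Here 10 + 5·23.96 = 129.8, giving y* = 3.3513.

y* = 3.3513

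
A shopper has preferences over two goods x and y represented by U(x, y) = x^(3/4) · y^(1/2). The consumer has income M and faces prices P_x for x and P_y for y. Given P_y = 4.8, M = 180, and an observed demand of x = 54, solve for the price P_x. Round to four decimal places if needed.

Tangency: MRS = (3/2)·y/x = P_x/P_y.
So 0.75·P_y·y = 0.5·P_x·x; combined with the budget, a share 0.6 of income goes to x.
Demand: x*(P_x,P_y,M) = 0.6·M/P_x and y* = 0.4·M/P_y.
Set x* = 54 in the demand function and solve for P_x: P_x = 2.

P_x = 2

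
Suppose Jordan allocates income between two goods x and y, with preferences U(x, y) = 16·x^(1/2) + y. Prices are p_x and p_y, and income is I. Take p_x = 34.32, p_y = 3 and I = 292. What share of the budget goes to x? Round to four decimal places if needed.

share on x = 0.0575

Utility is quasi-linear in y; the FOC for x is 8/√x = p_x/p_y.
Thus x* = (8·p_y/p_x)² — independent of I — with the rest of income spent on y.
Plugging in: x* = (8·3/34.32)² = 0.489, y* = 91.7389.
Expenditure on x: 34.32·0.489 = 16.7832; share = 0.0575.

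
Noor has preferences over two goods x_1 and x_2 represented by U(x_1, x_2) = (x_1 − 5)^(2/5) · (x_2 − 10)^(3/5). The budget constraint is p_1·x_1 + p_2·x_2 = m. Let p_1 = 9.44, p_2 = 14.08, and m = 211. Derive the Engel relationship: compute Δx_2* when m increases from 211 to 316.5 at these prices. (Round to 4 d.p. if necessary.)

Δx_2* = 4.4957

This is Cobb-Douglas in (x_1−5, x_2−10): tangency gives 0.4·p_2·(x_2−10) = 0.6·p_1·(x_1−5).
Substituting into the budget: x_1* = 5 + 0.4·(m − 5·p_1 − 10·p_2)/p_1, and x_2* = 10 + 0.6·(…)/p_2.
Discretionary income = 211 − 5·9.44 − 10·14.08 = 23; x_2* = 10 + 0.6·23/14.08 = 10.9801.
At m' = 316.5: x_2* = 15.4759. Change: 15.4759 − 10.9801 = 4.4957.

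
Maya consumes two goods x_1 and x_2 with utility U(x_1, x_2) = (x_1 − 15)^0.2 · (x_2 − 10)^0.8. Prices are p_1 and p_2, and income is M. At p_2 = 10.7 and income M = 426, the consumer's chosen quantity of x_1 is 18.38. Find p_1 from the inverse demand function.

p_1 = 10

Let x_1' = x_1−15, x_2' = x_2−10. MRS = (1/4)·x_2'/x_1' = p_1/p_2.
After buying the subsistence bundle (15, 10), a share 0.2 of the remaining income goes to x_1: x_1* = 15 + 0.2·(M − 15p_1 − 10p_2)/p_1.
Set x_1* = 18.38 in the demand function and solve for p_1: p_1 = 10.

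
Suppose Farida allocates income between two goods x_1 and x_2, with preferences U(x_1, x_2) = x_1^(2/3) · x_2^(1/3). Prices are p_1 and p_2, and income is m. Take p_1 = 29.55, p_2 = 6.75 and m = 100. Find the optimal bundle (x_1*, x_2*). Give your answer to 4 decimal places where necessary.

The MRS is 2·x_2/x_1. Set MRS = p_1/p_2.
Rearranging, p_2·x_2 = (1/2)·p_1·x_1. Substituting into the budget gives p_1·x_1·(1 + (1/2)) = m.
Demand: x_1*(p_1,p_2,m) = 2/3·m/p_1 and x_2* = 1/3·m/p_2.
At p_1=29.55, p_2=6.75, m=100: x_1* = 2/3·100/29.55 = 2.2561, x_2* = 4.9383.

x_1* = 2.2561, x_2* = 4.9383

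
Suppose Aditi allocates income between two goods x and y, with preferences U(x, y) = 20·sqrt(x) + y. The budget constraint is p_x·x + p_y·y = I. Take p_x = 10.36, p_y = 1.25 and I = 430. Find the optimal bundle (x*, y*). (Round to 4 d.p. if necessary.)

MU_x = 10/√x, MU_y = 1. Tangency: 10/√x = p_x/p_y.
Solve: √x = 10·p_y/p_x, so x*(p_x,p_y) = (10·p_y/p_x)², and y* = (I − p_x·x*)/p_y.
Plugging in: x* = (10·1.25/10.36)² = 1.4558, y* = 331.9344.

x* = 1.4558, y* = 331.9344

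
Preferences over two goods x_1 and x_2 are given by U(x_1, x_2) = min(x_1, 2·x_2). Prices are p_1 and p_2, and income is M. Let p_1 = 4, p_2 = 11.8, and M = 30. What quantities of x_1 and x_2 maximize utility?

Demand: x_1*(p_1,p_2,M) = 2·M/(2·p_1 + p_2), x_2* = M/(2·p_1 + p_2).
Here 2·4 + 11.8 = 19.8, giving x_1* = 3.0303 and x_2* = 1.5152.

x_1* = 3.0303, x_2* = 1.5152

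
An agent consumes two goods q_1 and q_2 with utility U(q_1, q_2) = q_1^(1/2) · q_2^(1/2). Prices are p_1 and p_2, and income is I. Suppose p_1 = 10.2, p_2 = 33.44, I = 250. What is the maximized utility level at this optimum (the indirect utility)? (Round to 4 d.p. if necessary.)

The MRS is q_2/q_1. Set MRS = p_1/p_2.
Rearranging, p_2·q_2 = p_1·q_1. Substituting into the budget gives p_1·q_1·(1 + 1) = I.
Demand: q_1*(p_1,p_2,I) = 0.5·I/p_1 and q_2* = 0.5·I/p_2.
At p_1=10.2, p_2=33.44, I=250: q_1* = 0.5·250/10.2 = 12.2549, q_2* = 3.738.
Utility at the optimum: U(12.2549, 3.738) = 6.7683.

V = 6.7683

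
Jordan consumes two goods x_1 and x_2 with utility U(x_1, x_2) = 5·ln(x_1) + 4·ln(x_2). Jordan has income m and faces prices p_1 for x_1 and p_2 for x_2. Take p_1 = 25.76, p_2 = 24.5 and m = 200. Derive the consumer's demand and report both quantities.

x_1* = 4.3133, x_2* = 3.6281

Demand: x_1*(p_1,p_2,m) = 5/9·m/p_1 and x_2* = 4/9·m/p_2.
At p_1=25.76, p_2=24.5, m=200: x_1* = 5/9·200/25.76 = 4.3133, x_2* = 3.6281.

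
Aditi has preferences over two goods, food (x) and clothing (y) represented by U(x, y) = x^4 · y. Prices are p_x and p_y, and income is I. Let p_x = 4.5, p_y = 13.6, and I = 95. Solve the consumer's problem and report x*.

x* = 16.8889

Tangency: MRS = 4·y/x = p_x/p_y.
So 4·p_y·y = p_x·x; combined with the budget, a share 0.8 of income goes to x.
Demand: x*(p_x,p_y,I) = 0.8·I/p_x and y* = 0.2·I/p_y.
At p_x=4.5, p_y=13.6, I=95: x* = 0.8·95/4.5 = 16.8889.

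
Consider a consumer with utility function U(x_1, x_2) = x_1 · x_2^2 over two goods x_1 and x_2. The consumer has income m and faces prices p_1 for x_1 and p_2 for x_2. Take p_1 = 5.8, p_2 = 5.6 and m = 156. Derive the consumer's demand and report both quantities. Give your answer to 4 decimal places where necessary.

x_1* = 8.9655, x_2* = 18.5714

At p_1=5.8, p_2=5.6, m=156: x_1* = 1/3·156/5.8 = 8.9655, x_2* = 18.5714.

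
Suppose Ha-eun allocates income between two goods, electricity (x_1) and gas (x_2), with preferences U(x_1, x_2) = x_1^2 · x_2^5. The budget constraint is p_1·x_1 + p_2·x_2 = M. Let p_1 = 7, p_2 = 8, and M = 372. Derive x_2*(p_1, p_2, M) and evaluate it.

x_2* = 33.2143

Demand: x_1*(p_1,p_2,M) = 2/7·M/p_1 and x_2* = 5/7·M/p_2.
At p_1=7, p_2=8, M=372: x_2* = 5/7·372/8 = 33.2143.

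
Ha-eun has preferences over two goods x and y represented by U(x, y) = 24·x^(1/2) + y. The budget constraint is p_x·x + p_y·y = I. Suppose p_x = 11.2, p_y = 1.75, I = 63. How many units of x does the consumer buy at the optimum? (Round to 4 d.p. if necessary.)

Utility is quasi-linear in y; the FOC for x is 12/√x = p_x/p_y.
Thus x* = (12·p_y/p_x)² — independent of I — with the rest of income spent on y.
Plugging in: x* = (12·1.75/11.2)² = 3.5156.

x* = 3.5156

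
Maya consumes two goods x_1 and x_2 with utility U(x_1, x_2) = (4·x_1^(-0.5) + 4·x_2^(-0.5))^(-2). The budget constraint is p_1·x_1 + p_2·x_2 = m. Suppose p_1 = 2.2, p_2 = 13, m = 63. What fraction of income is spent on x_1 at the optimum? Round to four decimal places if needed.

Numerically x_2/x_1 = 0.305952, so x_1* = 63/(2.2 + 13·0.305952) = 10.1985 and x_2* = 0.305952·10.1985 = 3.1203.
Expenditure on x_1: 2.2·10.1985 = 22.4367; share = 0.3561.

share on x_1 = 0.3561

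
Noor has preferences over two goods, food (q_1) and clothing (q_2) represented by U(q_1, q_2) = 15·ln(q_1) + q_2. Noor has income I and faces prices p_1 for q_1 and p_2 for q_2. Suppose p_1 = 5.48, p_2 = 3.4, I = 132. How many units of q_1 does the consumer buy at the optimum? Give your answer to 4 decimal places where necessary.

q_1* = 9.3066

MU_q_1 = 15/q_1, MU_q_2 = 1. Tangency: 15/q_1 = p_1/p_2.
So q_1*(p_1,p_2) = 15·p_2/p_1, independent of income; and q_2* = (I − 15·p_2)/p_2.
At the given prices: q_1* = 15·3.4/5.48 = 9.3066.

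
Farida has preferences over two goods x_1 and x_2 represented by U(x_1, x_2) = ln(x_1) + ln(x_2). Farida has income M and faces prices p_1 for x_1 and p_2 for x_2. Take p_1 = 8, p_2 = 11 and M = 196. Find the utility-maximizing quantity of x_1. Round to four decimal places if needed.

MU_x_1/MU_x_2 = (x_2)/(x_1); tangency sets this equal to p_1/p_2.
So p_2·x_2 = p_1·x_1; combined with the budget, a share 0.5 of income goes to x_1.
Demand: x_1*(p_1,p_2,M) = 0.5·M/p_1 and x_2* = 0.5·M/p_2.
At p_1=8, p_2=11, M=196: x_1* = 0.5·196/8 = 12.25.

x_1* = 12.25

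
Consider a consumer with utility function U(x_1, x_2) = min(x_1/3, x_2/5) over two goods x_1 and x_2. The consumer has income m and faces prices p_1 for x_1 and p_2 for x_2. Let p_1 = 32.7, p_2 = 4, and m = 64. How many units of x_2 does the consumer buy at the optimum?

x_2* = 2.7096

Leontief preferences: the optimum is at the kink where x_1/3 = x_2/5, i.e. x_2 = (5/3)·x_1.
Budget: p_1·x_1 + p_2·(5/3)·x_1 = m, so (3·p_1 + 5·p_2)·x_1 = 3·m.
Demand: x_1*(p_1,p_2,m) = 3·m/(3·p_1 + 5·p_2), x_2* = 5·m/(3·p_1 + 5·p_2).
Here 3·32.7 + 5·4 = 118.1, giving x_2* = 2.7096.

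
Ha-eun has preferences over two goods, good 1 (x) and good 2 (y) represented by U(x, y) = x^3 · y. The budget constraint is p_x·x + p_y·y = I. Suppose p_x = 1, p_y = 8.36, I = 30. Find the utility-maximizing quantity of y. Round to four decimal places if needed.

y* = 0.8971

Tangency: MRS = 3·y/x = p_x/p_y.
So 3·p_y·y = p_x·x; combined with the budget, a share 0.75 of income goes to x.
Demand: x*(p_x,p_y,I) = 0.75·I/p_x and y* = 0.25·I/p_y.
At p_x=1, p_y=8.36, I=30: y* = 0.25·30/8.36 = 0.8971.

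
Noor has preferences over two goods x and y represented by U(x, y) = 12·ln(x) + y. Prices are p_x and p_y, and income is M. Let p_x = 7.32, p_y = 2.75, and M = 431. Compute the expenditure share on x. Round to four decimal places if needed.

MU_x = 12/x, MU_y = 1. Tangency: 12/x = p_x/p_y.
So x*(p_x,p_y) = 12·p_y/p_x, independent of income; and y* = (M − 12·p_y)/p_y.
At the given prices: x* = 12·2.75/7.32 = 4.5082, and y* = 144.7273.
Expenditure on x: 7.32·4.5082 = 33; share = 0.0766.

share on x = 0.0766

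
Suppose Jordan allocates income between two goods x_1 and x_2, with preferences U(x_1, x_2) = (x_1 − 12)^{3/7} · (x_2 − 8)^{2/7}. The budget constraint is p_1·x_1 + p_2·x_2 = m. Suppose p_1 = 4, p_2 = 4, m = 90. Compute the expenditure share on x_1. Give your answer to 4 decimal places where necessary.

Let x_1' = x_1−12, x_2' = x_2−8. MRS = (3/2)·x_2'/x_1' = p_1/p_2.
Substituting into the budget: x_1* = 12 + 0.6·(m − 12·p_1 − 8·p_2)/p_1, and x_2* = 8 + 0.4·(…)/p_2.
Discretionary income = 90 − 12·4 − 8·4 = 10; x_1* = 12 + 0.6·10/4 = 13.5; x_2* = 8 + 0.4·10/4 = 9.
Expenditure on x_1: 4·13.5 = 54; share = 0.6.

share on x_1 = 0.6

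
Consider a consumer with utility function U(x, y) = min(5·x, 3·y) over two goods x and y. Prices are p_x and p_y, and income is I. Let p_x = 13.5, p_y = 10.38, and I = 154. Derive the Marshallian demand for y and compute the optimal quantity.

y* = 8.3333

Here 3·13.5 + 5·10.38 = 92.4, giving y* = 8.3333.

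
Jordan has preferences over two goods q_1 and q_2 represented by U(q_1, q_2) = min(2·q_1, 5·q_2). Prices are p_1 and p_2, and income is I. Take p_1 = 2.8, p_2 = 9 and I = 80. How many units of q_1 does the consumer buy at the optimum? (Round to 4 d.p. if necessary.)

q_1* = 12.5

Leontief preferences: the optimum is at the kink where q_1/5 = q_2/2, i.e. q_2 = (2/5)·q_1.
Budget: p_1·q_1 + p_2·(2/5)·q_1 = I, so (5·p_1 + 2·p_2)·q_1 = 5·I.
Demand: q_1*(p_1,p_2,I) = 5·I/(5·p_1 + 2·p_2), q_2* = 2·I/(5·p_1 + 2·p_2).
Here 5·2.8 + 2·9 = 32, giving q_1* = 12.5.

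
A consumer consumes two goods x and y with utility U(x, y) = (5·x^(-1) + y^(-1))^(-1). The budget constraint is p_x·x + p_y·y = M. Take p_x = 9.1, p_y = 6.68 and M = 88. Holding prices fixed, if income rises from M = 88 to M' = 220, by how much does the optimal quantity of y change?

From the CES first-order condition, 5·(y/x)^(2) = p_x/p_y.
Solve for the ratio: y/x = [(1/5)·p_x/p_y]^(0.5).
Substitute y = (y/x)·x into the budget: x* = M/(p_x + p_y·(y/x)).
Numerically y/x = 0.521972, so x* = 88/(9.1 + 6.68·0.521972) = 6.9915 and y* = 0.521972·6.9915 = 3.6494.
At M' = 220: y* = 9.1234. Change: 9.1234 − 3.6494 = 5.474.

Δy* = 5.474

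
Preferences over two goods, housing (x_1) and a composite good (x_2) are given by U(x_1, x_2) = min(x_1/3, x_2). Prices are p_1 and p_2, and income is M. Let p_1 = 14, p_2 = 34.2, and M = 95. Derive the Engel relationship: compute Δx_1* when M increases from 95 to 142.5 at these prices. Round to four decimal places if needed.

Δx_1* = 1.8701

Leontief preferences: the optimum is at the kink where x_1/3 = x_2/1, i.e. x_2 = (1/3)·x_1.
Budget: p_1·x_1 + p_2·(1/3)·x_1 = M, so (3·p_1 + p_2)·x_1 = 3·M.
Demand: x_1*(p_1,p_2,M) = 3·M/(3·p_1 + p_2), x_2* = M/(3·p_1 + p_2).
Here 3·14 + 34.2 = 76.2, giving x_1* = 3.7402.
At M' = 142.5: x_1* = 5.6102. Change: 5.6102 − 3.7402 = 1.8701.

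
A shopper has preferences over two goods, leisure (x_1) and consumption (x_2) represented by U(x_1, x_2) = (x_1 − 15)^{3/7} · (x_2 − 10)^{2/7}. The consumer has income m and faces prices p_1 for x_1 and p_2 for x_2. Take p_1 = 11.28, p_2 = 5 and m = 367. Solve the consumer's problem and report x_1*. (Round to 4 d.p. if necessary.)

After buying the subsistence bundle (15, 10), a share 0.6 of the remaining income goes to x_1: x_1* = 15 + 0.6·(m − 15p_1 − 10p_2)/p_1.
Discretionary income = 367 − 15·11.28 − 10·5 = 147.8; x_1* = 15 + 0.6·147.8/11.28 = 22.8617.

x_1* = 22.8617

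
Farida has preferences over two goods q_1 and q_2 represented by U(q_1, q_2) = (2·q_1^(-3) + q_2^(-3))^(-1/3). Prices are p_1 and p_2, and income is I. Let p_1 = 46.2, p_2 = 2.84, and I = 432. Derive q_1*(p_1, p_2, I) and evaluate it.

q_1* = 8.4712

Numerically q_2/q_1 = 1.688781, so q_1* = 432/(46.2 + 2.84·1.688781) = 8.4712.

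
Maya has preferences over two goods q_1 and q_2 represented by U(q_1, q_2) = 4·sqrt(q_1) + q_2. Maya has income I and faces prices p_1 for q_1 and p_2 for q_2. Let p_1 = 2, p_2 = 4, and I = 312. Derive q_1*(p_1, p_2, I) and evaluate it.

q_1* = 16

Set MRS = p_1/p_2: 2·q_1^(−1/2) = p_1/p_2.
Thus q_1* = (2·p_2/p_1)² — independent of I — with the rest of income spent on q_2.
Plugging in: q_1* = (2·4/2)² = 16.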